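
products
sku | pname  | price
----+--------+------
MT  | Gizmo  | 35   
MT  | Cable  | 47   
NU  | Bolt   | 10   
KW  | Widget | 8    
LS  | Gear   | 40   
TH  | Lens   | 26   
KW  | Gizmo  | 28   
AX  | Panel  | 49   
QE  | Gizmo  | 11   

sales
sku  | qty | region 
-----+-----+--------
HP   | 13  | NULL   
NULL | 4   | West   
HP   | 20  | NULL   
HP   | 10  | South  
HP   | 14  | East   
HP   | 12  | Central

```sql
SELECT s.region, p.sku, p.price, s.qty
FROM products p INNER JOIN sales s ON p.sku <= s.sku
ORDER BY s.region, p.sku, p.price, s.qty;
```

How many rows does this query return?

INNER JOIN keeps only pairs where the ON condition holds.
Matching on p.sku <= s.sku. A NULL in a compared column never satisfies the condition.
- p (sku=MT) has no partner → excluded.
- p (sku=MT) has no partner → excluded.
- p (sku=NU) has no partner → excluded.
- p (sku=KW) has no partner → excluded.
- p (sku=LS) has no partner → excluded.
- p (sku=TH) has no partner → excluded.
- p (sku=KW) has no partner → excluded.
- p (sku=AX) pairs with 5 row(s) of s.
- p (sku=QE) has no partner → excluded.
Total: 5 rows.

5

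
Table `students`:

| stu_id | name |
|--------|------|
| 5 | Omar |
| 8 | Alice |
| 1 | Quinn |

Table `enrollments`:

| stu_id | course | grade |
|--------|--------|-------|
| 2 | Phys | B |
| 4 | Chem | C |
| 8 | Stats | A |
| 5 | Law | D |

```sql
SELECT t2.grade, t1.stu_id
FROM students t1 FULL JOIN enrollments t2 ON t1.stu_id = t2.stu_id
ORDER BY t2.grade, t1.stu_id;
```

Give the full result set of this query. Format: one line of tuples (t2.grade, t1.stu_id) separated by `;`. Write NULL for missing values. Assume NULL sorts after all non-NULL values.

FULL OUTER JOIN keeps every row from both sides; unmatched rows get NULL for the other side's columns.
Matching on t1.stu_id = t2.stu_id.
Matched pairs: 2; unmatched t1 rows kept: 1; unmatched t2 rows kept: 2.

(A, 8); (B, NULL); (C, NULL); (D, 5); (NULL, 1)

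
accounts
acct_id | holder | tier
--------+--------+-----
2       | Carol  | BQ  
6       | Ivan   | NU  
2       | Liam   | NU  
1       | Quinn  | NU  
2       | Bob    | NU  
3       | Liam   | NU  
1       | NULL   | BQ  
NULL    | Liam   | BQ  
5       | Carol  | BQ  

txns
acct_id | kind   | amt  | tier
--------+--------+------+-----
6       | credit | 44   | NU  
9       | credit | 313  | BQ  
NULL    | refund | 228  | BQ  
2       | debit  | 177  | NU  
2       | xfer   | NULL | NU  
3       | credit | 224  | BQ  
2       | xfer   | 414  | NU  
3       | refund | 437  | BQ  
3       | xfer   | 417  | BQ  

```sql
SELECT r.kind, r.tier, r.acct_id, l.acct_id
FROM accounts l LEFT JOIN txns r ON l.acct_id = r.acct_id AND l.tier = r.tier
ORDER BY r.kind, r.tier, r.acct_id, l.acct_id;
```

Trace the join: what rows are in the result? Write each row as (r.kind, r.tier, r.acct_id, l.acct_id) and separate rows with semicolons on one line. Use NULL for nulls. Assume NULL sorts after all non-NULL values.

(credit, NU, 6, 6); (debit, NU, 2, 2); (debit, NU, 2, 2); (xfer, NU, 2, 2); (xfer, NU, 2, 2); (xfer, NU, 2, 2); (xfer, NU, 2, 2); (NULL, NULL, NULL, 1); (NULL, NULL, NULL, 1); (NULL, NULL, NULL, 2); (NULL, NULL, NULL, 3); (NULL, NULL, NULL, 5); (NULL, NULL, NULL, NULL)

LEFT JOIN keeps every row from `accounts`; unmatched rows get NULL for `txns`'s columns.
Matching on l.acct_id = r.acct_id AND l.tier = r.tier. A NULL in a compared column never satisfies the condition.
- l (acct_id=2, tier=BQ) has no partner → padded with NULL.
- l (acct_id=6, tier=NU) pairs with 1 row(s) of r.
- l (acct_id=2, tier=NU) pairs with 3 row(s) of r.
- l (acct_id=1, tier=NU) has no partner → padded with NULL.
- l (acct_id=2, tier=NU) pairs with 3 row(s) of r.
- l (acct_id=3, tier=NU) has no partner → padded with NULL.
- l (acct_id=1, tier=BQ) has no partner → padded with NULL.
- l (acct_id=NULL, tier=BQ) has no partner → padded with NULL.
- l (acct_id=5, tier=BQ) has no partner → padded with NULL.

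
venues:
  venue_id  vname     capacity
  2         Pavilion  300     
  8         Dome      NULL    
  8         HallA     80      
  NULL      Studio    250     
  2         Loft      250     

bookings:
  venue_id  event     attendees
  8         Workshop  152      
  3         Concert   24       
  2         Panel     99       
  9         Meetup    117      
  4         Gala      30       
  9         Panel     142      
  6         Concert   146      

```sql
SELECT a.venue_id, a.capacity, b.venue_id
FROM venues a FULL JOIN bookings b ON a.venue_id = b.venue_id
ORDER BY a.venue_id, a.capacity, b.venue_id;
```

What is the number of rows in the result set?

10

FULL OUTER JOIN keeps every row from both sides; unmatched rows get NULL for the other side's columns.
Matching on a.venue_id = b.venue_id. A NULL in a compared column never satisfies the condition.
- venue_id=2: 1 matching b row(s), so 1 row(s) emitted.
- venue_id=8: 1 matching b row(s), so 1 row(s) emitted.
- venue_id=8: 1 matching b row(s), so 1 row(s) emitted.
- venue_id=NULL: no b row matches, row kept with b columns NULL.
- venue_id=2: 1 matching b row(s), so 1 row(s) emitted.
- 5 row(s) from b found no a partner → padded with NULL.
Total: 4 matched + 6 padded = 10 rows.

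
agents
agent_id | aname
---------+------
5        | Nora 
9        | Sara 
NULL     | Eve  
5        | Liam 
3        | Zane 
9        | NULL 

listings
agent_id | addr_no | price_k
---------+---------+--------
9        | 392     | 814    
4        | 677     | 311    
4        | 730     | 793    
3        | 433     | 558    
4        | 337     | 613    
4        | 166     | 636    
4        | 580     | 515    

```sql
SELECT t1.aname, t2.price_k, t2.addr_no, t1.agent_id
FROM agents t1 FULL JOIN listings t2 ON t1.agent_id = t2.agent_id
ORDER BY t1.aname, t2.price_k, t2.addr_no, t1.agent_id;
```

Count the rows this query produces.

11

FULL OUTER JOIN keeps every row from both sides; unmatched rows get NULL for the other side's columns.
Matching on t1.agent_id = t2.agent_id. A NULL in a compared column never satisfies the condition.
- t1 (agent_id=5) has no partner → padded with NULL.
- t1 (agent_id=9) pairs with 1 row(s) of t2.
- t1 (agent_id=NULL) has no partner → padded with NULL.
- t1 (agent_id=5) has no partner → padded with NULL.
- t1 (agent_id=3) pairs with 1 row(s) of t2.
- t1 (agent_id=9) pairs with 1 row(s) of t2.
- 5 t2 row(s) had no t1 match → kept, t1 columns NULL.
Total: 3 matched + 8 padded = 11 rows.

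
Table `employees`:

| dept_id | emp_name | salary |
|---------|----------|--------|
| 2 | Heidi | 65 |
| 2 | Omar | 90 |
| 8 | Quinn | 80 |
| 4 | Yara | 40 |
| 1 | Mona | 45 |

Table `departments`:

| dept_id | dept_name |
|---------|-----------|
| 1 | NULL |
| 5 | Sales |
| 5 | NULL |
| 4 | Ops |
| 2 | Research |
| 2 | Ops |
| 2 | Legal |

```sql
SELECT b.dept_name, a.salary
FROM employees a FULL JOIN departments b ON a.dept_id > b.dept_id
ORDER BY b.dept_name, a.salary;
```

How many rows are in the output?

14

FULL OUTER JOIN keeps every row from both sides; unmatched rows get NULL for the other side's columns.
Matching on a.dept_id > b.dept_id.
- a row (dept_id=2): matches 1 b row(s) → 1 output row(s).
- a row (dept_id=2): matches 1 b row(s) → 1 output row(s).
- a row (dept_id=8): matches 7 b row(s) → 7 output row(s).
- a row (dept_id=4): matches 4 b row(s) → 4 output row(s).
- a row (dept_id=1): no match → kept, b columns NULL.
Total: 13 matched + 1 padded = 14 rows.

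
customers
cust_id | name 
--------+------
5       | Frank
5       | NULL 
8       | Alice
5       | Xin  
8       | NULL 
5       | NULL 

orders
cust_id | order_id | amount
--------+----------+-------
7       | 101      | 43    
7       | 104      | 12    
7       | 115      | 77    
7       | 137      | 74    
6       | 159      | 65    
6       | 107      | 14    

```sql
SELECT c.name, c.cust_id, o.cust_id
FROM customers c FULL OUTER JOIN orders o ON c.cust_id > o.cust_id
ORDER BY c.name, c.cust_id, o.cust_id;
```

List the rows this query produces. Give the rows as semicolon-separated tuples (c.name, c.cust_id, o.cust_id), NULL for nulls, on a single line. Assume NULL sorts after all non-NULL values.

(Alice, 8, 6); (Alice, 8, 6); (Alice, 8, 7); (Alice, 8, 7); (Alice, 8, 7); (Alice, 8, 7); (Frank, 5, NULL); (Xin, 5, NULL); (NULL, 5, NULL); (NULL, 5, NULL); (NULL, 8, 6); (NULL, 8, 6); (NULL, 8, 7); (NULL, 8, 7); (NULL, 8, 7); (NULL, 8, 7)

FULL OUTER JOIN keeps every row from both sides; unmatched rows get NULL for the other side's columns.
Matching on c.cust_id > o.cust_id.
Matched pairs: 12; unmatched c rows kept: 4; unmatched o rows kept: 0.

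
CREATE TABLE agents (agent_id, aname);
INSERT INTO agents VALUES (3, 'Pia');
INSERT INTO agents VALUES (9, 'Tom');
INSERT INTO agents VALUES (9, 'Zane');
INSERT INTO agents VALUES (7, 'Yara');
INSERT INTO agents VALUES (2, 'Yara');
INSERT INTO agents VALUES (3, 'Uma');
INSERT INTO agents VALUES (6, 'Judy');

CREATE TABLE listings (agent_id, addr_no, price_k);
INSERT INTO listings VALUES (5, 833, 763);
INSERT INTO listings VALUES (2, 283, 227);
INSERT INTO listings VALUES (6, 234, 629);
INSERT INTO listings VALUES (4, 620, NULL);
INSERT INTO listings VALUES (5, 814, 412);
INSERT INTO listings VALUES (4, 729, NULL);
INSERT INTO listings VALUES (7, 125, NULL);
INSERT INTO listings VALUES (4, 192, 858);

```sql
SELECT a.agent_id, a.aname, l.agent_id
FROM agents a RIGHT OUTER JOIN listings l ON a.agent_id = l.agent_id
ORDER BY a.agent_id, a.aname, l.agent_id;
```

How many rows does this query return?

RIGHT JOIN keeps every row from `listings`; unmatched rows get NULL for `agents`'s columns.
Matching on a.agent_id = l.agent_id.
- a row (agent_id=3): no match.
- a row (agent_id=9): no match.
- a row (agent_id=9): no match.
- a row (agent_id=7): matches 1 l row(s) → 1 output row(s).
- a row (agent_id=2): matches 1 l row(s) → 1 output row(s).
- a row (agent_id=3): no match.
- a row (agent_id=6): matches 1 l row(s) → 1 output row(s).
- 5 row(s) from l found no a partner → padded with NULL.
Total: 3 matched + 5 padded = 8 rows.

8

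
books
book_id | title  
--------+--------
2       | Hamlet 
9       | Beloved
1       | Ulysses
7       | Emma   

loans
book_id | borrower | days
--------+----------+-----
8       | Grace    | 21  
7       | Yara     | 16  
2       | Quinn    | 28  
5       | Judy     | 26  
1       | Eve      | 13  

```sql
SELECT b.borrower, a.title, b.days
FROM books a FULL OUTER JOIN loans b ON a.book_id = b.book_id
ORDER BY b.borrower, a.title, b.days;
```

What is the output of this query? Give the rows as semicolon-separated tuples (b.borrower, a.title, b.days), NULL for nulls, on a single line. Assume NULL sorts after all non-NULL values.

FULL OUTER JOIN keeps every row from both sides; unmatched rows get NULL for the other side's columns.
Matching on a.book_id = b.book_id.
- a[0] book_id=2 → 1 match(es) in b → 1 row(s).
- a[1] book_id=9 → no match; kept with NULLs on the b side.
- a[2] book_id=1 → 1 match(es) in b → 1 row(s).
- a[3] book_id=7 → 1 match(es) in b → 1 row(s).
- plus 2 unmatched b row(s), each kept with NULL a columns.
After projecting and ordering:
b.borrower | a.title | b.days
Eve | Ulysses | 13
Grace | NULL | 21
Judy | NULL | 26
Quinn | Hamlet | 28
Yara | Emma | 16
NULL | Beloved | NULL

(Eve, Ulysses, 13); (Grace, NULL, 21); (Judy, NULL, 26); (Quinn, Hamlet, 28); (Yara, Emma, 16); (NULL, Beloved, NULL)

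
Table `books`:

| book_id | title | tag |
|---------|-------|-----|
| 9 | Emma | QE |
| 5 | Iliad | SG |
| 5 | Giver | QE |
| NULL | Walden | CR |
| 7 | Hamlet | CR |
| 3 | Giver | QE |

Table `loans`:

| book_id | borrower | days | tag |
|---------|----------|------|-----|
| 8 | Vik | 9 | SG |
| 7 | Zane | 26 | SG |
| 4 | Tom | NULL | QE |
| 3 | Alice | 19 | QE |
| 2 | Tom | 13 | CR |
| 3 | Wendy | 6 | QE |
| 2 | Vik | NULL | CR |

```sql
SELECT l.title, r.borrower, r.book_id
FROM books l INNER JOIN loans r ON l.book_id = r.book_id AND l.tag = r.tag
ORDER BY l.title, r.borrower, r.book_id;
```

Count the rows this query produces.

INNER JOIN keeps only pairs where the ON condition holds.
Matching on l.book_id = r.book_id AND l.tag = r.tag. A NULL in a compared column never satisfies the condition.
- l row (book_id=9, tag=QE): no match → dropped.
- l row (book_id=5, tag=SG): no match → dropped.
- l row (book_id=5, tag=QE): no match → dropped.
- l row (book_id=NULL, tag=CR): no match → dropped.
- l row (book_id=7, tag=CR): no match → dropped.
- l row (book_id=3, tag=QE): matches 2 r row(s) → 2 output row(s).
Total: 2 rows.

2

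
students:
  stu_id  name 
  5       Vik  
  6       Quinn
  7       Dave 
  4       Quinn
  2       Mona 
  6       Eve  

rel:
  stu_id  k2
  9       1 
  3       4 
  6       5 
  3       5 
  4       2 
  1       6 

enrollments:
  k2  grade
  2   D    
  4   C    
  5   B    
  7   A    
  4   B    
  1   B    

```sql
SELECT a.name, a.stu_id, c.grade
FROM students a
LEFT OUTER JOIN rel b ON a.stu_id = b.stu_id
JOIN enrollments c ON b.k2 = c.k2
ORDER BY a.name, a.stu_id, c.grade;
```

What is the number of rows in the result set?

Evaluate left to right. First `students a LEFT JOIN rel b` on stu_id: 6 row(s).
Then INNER JOIN `enrollments c` on k2: keep only rows whose b.k2 appears in c.
Result: 3 row(s).

3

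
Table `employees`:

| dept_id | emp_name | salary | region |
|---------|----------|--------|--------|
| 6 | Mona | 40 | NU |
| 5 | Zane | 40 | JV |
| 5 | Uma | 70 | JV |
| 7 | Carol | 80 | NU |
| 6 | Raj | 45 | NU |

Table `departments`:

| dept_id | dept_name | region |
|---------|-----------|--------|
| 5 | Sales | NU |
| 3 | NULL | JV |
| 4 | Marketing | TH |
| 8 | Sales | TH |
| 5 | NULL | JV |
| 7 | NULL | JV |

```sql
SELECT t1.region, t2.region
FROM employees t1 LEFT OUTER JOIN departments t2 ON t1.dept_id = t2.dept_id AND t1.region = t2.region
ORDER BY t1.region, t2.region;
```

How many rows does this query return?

LEFT JOIN keeps every row from `employees`; unmatched rows get NULL for `departments`'s columns.
Matching on t1.dept_id = t2.dept_id AND t1.region = t2.region.
- dept_id=6, region=NU: no t2 row matches, row kept with t2 columns NULL.
- dept_id=5, region=JV: 1 matching t2 row(s), so 1 row(s) emitted.
- dept_id=5, region=JV: 1 matching t2 row(s), so 1 row(s) emitted.
- dept_id=7, region=NU: no t2 row matches, row kept with t2 columns NULL.
- dept_id=6, region=NU: no t2 row matches, row kept with t2 columns NULL.
Total: 2 matched + 3 padded = 5 rows.

5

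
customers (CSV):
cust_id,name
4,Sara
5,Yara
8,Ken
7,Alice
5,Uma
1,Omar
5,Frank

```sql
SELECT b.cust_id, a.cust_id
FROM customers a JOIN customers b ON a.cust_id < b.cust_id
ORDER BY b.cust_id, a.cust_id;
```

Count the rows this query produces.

INNER JOIN keeps only pairs where the ON condition holds.
Matching on a.cust_id < b.cust_id.
Matched pairs: 18.
Total: 18 rows.

18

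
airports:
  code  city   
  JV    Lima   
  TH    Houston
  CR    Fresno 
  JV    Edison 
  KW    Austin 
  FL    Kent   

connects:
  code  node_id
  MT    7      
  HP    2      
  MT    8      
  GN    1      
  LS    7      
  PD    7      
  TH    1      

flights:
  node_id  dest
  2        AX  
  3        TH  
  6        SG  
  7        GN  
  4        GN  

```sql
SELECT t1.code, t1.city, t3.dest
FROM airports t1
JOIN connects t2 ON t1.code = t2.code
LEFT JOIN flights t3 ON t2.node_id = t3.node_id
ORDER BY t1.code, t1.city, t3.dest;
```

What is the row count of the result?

Joins associate left-to-right: airports INNER JOIN connects on code gives 1 intermediate row(s).
Then LEFT JOIN `flights t3` on node_id: each of those 1 rows is kept; rows whose t2.node_id has no match in t3 get NULL for t3's columns.
Result: 1 row(s).

1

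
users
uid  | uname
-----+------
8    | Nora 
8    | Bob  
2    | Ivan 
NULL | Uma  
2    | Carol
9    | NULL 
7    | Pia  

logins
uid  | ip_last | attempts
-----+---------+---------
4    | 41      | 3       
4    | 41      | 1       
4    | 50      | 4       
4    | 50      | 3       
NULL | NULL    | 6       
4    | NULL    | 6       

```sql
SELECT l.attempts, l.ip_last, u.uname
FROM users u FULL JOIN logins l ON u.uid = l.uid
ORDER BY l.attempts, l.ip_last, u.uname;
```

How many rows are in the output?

13

FULL OUTER JOIN keeps every row from both sides; unmatched rows get NULL for the other side's columns.
Matching on u.uid = l.uid. A NULL in a compared column never satisfies the condition.
Matched pairs: 0; unmatched u rows kept: 7; unmatched l rows kept: 6.
Total: 0 matched + 13 padded = 13 rows.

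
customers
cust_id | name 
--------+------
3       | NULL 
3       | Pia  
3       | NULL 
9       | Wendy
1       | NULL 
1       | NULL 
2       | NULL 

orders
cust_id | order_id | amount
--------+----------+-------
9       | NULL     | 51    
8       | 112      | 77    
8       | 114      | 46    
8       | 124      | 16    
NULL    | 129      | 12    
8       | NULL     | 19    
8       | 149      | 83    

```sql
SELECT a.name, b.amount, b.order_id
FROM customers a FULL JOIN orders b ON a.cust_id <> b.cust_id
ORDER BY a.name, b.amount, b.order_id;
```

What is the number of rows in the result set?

42

FULL OUTER JOIN keeps every row from both sides; unmatched rows get NULL for the other side's columns.
Matching on a.cust_id <> b.cust_id. A NULL in a compared column never satisfies the condition.
- a row (cust_id=3): matches 6 b row(s) → 6 output row(s).
- a row (cust_id=3): matches 6 b row(s) → 6 output row(s).
- a row (cust_id=3): matches 6 b row(s) → 6 output row(s).
- a row (cust_id=9): matches 5 b row(s) → 5 output row(s).
- a row (cust_id=1): matches 6 b row(s) → 6 output row(s).
- a row (cust_id=1): matches 6 b row(s) → 6 output row(s).
- a row (cust_id=2): matches 6 b row(s) → 6 output row(s).
- plus 1 unmatched b row(s), each kept with NULL a columns.
Total: 41 matched + 1 padded = 42 rows.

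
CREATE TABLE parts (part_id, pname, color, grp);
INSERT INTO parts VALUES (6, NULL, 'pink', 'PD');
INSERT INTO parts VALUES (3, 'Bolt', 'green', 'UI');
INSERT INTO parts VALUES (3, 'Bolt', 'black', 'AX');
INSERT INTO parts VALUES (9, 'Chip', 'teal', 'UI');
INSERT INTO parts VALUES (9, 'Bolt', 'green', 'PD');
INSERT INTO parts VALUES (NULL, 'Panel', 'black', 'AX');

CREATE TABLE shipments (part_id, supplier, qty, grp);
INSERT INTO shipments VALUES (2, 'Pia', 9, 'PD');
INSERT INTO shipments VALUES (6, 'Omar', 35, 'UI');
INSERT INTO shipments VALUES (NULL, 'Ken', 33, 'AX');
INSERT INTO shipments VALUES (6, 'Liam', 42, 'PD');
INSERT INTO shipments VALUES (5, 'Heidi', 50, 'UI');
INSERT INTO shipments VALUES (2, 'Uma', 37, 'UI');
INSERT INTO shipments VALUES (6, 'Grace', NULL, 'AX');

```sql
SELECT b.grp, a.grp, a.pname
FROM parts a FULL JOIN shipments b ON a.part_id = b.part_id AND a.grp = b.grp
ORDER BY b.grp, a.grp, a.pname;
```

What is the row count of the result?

FULL OUTER JOIN keeps every row from both sides; unmatched rows get NULL for the other side's columns.
Matching on a.part_id = b.part_id AND a.grp = b.grp. A NULL in a compared column never satisfies the condition.
- a[0] part_id=6, grp=PD → 1 match(es) in b → 1 row(s).
- a[1] part_id=3, grp=UI → no match; kept with NULLs on the b side.
- a[2] part_id=3, grp=AX → no match; kept with NULLs on the b side.
- a[3] part_id=9, grp=UI → no match; kept with NULLs on the b side.
- a[4] part_id=9, grp=PD → no match; kept with NULLs on the b side.
- a[5] part_id=NULL, grp=AX → no match; kept with NULLs on the b side.
- 6 b row(s) had no a match → kept, a columns NULL.
Total: 1 matched + 11 padded = 12 rows.

12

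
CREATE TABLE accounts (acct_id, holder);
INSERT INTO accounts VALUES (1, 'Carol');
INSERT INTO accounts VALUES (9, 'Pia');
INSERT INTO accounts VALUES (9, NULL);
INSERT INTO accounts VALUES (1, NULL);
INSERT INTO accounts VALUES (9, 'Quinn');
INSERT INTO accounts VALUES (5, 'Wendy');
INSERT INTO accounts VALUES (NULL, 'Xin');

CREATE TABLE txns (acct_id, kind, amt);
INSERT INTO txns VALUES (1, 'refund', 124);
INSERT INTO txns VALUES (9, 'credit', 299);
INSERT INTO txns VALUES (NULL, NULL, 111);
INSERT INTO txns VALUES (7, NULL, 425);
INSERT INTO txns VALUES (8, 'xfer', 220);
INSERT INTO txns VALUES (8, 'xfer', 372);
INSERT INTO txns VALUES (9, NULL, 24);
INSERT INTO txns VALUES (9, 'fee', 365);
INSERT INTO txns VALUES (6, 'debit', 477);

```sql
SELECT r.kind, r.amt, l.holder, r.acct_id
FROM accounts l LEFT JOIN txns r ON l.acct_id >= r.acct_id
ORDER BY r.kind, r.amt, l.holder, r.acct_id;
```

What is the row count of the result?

LEFT JOIN keeps every row from `accounts`; unmatched rows get NULL for `txns`'s columns.
Matching on l.acct_id >= r.acct_id. A NULL in a compared column never satisfies the condition.
Matched pairs: 27; unmatched l rows kept: 1.
Total: 27 matched + 1 padded = 28 rows.

28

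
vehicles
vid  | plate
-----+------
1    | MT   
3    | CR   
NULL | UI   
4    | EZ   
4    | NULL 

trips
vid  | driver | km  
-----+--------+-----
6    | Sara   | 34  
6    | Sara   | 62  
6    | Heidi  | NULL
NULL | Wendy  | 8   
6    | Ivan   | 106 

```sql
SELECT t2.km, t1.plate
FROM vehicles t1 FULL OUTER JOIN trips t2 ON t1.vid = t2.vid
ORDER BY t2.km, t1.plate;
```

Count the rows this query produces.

10

FULL OUTER JOIN keeps every row from both sides; unmatched rows get NULL for the other side's columns.
Matching on t1.vid = t2.vid. A NULL in a compared column never satisfies the condition.
- vid=1: no t2 row matches, row kept with t2 columns NULL.
- vid=3: no t2 row matches, row kept with t2 columns NULL.
- vid=NULL: no t2 row matches, row kept with t2 columns NULL.
- vid=4: no t2 row matches, row kept with t2 columns NULL.
- vid=4: no t2 row matches, row kept with t2 columns NULL.
- 5 t2 row(s) had no t1 match → kept, t1 columns NULL.
Total: 0 matched + 10 padded = 10 rows.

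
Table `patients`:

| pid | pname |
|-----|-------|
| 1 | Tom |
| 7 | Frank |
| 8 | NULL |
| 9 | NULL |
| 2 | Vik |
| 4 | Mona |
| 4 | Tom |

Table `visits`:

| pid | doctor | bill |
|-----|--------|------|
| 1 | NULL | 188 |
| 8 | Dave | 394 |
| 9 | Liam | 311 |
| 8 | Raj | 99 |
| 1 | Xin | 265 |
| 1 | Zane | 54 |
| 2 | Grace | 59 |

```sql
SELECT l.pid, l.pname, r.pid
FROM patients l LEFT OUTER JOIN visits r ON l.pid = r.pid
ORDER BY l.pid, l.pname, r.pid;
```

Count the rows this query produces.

LEFT JOIN keeps every row from `patients`; unmatched rows get NULL for `visits`'s columns.
Matching on l.pid = r.pid.
Matched pairs: 7; unmatched l rows kept: 3.
Total: 7 matched + 3 padded = 10 rows.

10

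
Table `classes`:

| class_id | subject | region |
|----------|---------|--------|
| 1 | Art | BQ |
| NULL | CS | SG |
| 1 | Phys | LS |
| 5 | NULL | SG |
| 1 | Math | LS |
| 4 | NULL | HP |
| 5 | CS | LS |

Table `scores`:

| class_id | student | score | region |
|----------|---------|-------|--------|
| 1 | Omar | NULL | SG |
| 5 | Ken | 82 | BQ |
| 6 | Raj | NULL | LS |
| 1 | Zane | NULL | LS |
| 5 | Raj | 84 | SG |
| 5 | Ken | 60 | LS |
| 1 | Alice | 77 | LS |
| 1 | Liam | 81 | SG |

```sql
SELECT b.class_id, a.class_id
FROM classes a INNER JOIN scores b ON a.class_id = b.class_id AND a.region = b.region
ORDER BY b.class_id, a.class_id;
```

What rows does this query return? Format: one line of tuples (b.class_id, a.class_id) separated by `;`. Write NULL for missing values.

(1, 1); (1, 1); (1, 1); (1, 1); (5, 5); (5, 5)

INNER JOIN keeps only pairs where the ON condition holds.
Matching on a.class_id = b.class_id AND a.region = b.region. A NULL in a compared column never satisfies the condition.
- a (class_id=1, region=BQ) has no partner → excluded.
- a (class_id=NULL, region=SG) has no partner → excluded.
- a (class_id=1, region=LS) pairs with 2 row(s) of b.
- a (class_id=5, region=SG) pairs with 1 row(s) of b.
- a (class_id=1, region=LS) pairs with 2 row(s) of b.
- a (class_id=4, region=HP) has no partner → excluded.
- a (class_id=5, region=LS) pairs with 1 row(s) of b.
After projecting and ordering:
b.class_id | a.class_id
1 | 1
1 | 1
1 | 1
1 | 1
5 | 5
5 | 5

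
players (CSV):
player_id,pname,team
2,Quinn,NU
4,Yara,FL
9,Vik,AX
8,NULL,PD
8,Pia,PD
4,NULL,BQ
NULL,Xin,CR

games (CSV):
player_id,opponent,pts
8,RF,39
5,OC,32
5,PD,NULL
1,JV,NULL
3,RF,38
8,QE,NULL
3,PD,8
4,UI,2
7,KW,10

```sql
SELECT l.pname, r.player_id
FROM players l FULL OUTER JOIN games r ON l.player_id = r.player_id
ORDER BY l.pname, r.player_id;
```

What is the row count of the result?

15

FULL OUTER JOIN keeps every row from both sides; unmatched rows get NULL for the other side's columns.
Matching on l.player_id = r.player_id. A NULL in a compared column never satisfies the condition.
- l row (player_id=2): no match → kept, r columns NULL.
- l row (player_id=4): matches 1 r row(s) → 1 output row(s).
- l row (player_id=9): no match → kept, r columns NULL.
- l row (player_id=8): matches 2 r row(s) → 2 output row(s).
- l row (player_id=8): matches 2 r row(s) → 2 output row(s).
- l row (player_id=4): matches 1 r row(s) → 1 output row(s).
- l row (player_id=NULL): no match → kept, r columns NULL.
- 6 row(s) from r found no l partner → padded with NULL.
Total: 6 matched + 9 padded = 15 rows.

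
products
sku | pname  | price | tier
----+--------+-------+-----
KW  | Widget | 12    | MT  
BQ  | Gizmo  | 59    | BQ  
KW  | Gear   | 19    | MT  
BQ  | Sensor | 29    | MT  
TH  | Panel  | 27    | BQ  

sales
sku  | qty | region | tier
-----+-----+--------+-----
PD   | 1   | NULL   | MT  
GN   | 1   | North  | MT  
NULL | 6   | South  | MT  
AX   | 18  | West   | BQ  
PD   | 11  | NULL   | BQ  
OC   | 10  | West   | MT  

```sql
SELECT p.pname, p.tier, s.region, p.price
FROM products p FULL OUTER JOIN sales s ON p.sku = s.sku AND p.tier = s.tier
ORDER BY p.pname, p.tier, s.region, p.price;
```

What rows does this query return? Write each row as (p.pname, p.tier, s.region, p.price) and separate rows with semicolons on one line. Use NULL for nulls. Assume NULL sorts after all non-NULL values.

FULL OUTER JOIN keeps every row from both sides; unmatched rows get NULL for the other side's columns.
Matching on p.sku = s.sku AND p.tier = s.tier. A NULL in a compared column never satisfies the condition.
- p row (sku=KW, tier=MT): no match → kept, s columns NULL.
- p row (sku=BQ, tier=BQ): no match → kept, s columns NULL.
- p row (sku=KW, tier=MT): no match → kept, s columns NULL.
- p row (sku=BQ, tier=MT): no match → kept, s columns NULL.
- p row (sku=TH, tier=BQ): no match → kept, s columns NULL.
- 6 row(s) from s found no p partner → padded with NULL.

(Gear, MT, NULL, 19); (Gizmo, BQ, NULL, 59); (Panel, BQ, NULL, 27); (Sensor, MT, NULL, 29); (Widget, MT, NULL, 12); (NULL, NULL, North, NULL); (NULL, NULL, South, NULL); (NULL, NULL, West, NULL); (NULL, NULL, West, NULL); (NULL, NULL, NULL, NULL); (NULL, NULL, NULL, NULL)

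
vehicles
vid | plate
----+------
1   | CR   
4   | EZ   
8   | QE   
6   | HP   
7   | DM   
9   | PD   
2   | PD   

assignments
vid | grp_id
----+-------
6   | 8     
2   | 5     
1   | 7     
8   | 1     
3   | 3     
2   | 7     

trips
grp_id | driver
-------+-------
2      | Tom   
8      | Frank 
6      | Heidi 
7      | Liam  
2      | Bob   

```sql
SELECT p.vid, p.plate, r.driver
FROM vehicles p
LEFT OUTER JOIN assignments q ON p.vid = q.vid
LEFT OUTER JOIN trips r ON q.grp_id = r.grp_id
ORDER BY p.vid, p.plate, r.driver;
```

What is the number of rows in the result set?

Joins associate left-to-right: vehicles LEFT JOIN assignments on vid gives 8 intermediate row(s).
Then LEFT JOIN `trips r` on grp_id: each of those 8 rows is kept; rows whose q.grp_id has no match in r get NULL for r's columns.
Result: 8 row(s).

8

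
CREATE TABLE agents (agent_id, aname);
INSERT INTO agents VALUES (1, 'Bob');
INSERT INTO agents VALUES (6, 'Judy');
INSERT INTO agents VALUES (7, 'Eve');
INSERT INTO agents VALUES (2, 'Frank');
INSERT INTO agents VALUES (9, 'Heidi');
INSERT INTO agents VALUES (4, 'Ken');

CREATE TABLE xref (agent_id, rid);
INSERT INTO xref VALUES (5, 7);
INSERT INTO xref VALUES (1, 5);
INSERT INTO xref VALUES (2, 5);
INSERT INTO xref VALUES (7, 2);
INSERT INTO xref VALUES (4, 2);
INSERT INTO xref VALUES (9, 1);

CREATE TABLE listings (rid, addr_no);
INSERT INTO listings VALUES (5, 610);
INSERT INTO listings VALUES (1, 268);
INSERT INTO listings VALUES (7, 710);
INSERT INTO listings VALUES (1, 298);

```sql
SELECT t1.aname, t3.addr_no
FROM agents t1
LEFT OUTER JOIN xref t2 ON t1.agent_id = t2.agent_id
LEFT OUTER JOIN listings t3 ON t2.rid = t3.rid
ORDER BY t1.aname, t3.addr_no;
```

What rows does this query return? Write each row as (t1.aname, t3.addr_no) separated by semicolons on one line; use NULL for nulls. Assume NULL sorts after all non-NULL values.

Step 1 — t1 LEFT JOIN t2 on agent_id → 6 row(s).
Then LEFT JOIN `listings t3` on rid: each of those 6 rows is kept; rows whose t2.rid has no match in t3 get NULL for t3's columns.

(Bob, 610); (Eve, NULL); (Frank, 610); (Heidi, 268); (Heidi, 298); (Judy, NULL); (Ken, NULL)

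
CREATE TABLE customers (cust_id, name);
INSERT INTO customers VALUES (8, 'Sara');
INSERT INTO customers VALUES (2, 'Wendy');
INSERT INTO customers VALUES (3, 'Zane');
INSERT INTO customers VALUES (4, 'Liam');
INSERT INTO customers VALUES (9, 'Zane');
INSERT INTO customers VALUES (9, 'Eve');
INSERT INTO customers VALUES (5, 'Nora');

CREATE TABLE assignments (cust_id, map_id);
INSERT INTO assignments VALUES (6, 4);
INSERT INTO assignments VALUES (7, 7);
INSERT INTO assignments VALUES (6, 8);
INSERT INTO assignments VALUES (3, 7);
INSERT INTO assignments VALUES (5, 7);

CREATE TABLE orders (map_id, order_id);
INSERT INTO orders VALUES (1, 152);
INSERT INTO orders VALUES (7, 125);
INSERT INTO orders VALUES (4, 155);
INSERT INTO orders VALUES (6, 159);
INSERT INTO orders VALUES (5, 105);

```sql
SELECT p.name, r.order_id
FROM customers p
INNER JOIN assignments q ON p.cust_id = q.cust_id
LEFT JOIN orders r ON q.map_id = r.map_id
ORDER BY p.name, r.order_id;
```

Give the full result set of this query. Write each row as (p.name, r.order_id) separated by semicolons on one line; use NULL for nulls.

Joins associate left-to-right: customers INNER JOIN assignments on cust_id gives 2 intermediate row(s).
Then LEFT JOIN `orders r` on map_id: each of those 2 rows is kept; rows whose q.map_id has no match in r get NULL for r's columns.

(Nora, 125); (Zane, 125)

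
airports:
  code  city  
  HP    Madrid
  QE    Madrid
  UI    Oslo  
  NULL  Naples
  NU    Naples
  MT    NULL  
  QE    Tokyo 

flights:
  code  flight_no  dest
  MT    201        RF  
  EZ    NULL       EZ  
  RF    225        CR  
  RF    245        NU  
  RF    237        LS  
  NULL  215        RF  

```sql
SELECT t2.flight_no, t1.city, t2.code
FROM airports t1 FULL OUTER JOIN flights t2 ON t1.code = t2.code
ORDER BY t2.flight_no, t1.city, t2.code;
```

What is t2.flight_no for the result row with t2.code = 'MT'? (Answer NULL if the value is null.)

FULL OUTER JOIN keeps every row from both sides; unmatched rows get NULL for the other side's columns.
Matching on t1.code = t2.code. A NULL in a compared column never satisfies the condition.
- t1 (code=HP) has no partner → padded with NULL.
- t1 (code=QE) has no partner → padded with NULL.
- t1 (code=UI) has no partner → padded with NULL.
- t1 (code=NULL) has no partner → padded with NULL.
- t1 (code=NU) has no partner → padded with NULL.
- t1 (code=MT) pairs with 1 row(s) of t2.
- t1 (code=QE) has no partner → padded with NULL.
- 5 t2 row(s) had no t1 match → kept, t1 columns NULL.

201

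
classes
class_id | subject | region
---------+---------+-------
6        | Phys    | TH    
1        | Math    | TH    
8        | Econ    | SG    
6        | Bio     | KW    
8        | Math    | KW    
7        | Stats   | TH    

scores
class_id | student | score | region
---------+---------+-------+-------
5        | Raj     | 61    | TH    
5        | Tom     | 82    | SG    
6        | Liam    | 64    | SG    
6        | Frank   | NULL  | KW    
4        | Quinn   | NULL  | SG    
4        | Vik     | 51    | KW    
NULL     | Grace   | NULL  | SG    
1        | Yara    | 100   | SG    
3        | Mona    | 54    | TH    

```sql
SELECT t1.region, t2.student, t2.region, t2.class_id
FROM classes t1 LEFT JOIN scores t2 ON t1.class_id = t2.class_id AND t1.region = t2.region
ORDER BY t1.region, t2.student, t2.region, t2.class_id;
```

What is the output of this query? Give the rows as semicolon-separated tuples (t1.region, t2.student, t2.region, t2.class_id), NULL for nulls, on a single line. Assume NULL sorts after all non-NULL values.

(KW, Frank, KW, 6); (KW, NULL, NULL, NULL); (SG, NULL, NULL, NULL); (TH, NULL, NULL, NULL); (TH, NULL, NULL, NULL); (TH, NULL, NULL, NULL)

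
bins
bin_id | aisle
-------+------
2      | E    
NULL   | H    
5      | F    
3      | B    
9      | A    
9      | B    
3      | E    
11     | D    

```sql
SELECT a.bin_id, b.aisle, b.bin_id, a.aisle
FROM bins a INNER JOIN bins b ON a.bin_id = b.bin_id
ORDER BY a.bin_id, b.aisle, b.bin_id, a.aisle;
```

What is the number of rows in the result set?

11

INNER JOIN keeps only pairs where the ON condition holds.
Matching on a.bin_id = b.bin_id. A NULL in a compared column never satisfies the condition.
- a (bin_id=2) pairs with 1 row(s) of b.
- a (bin_id=NULL) has no partner → excluded.
- a (bin_id=5) pairs with 1 row(s) of b.
- a (bin_id=3) pairs with 2 row(s) of b.
- a (bin_id=9) pairs with 2 row(s) of b.
- a (bin_id=9) pairs with 2 row(s) of b.
- a (bin_id=3) pairs with 2 row(s) of b.
- a (bin_id=11) pairs with 1 row(s) of b.
Total: 11 rows.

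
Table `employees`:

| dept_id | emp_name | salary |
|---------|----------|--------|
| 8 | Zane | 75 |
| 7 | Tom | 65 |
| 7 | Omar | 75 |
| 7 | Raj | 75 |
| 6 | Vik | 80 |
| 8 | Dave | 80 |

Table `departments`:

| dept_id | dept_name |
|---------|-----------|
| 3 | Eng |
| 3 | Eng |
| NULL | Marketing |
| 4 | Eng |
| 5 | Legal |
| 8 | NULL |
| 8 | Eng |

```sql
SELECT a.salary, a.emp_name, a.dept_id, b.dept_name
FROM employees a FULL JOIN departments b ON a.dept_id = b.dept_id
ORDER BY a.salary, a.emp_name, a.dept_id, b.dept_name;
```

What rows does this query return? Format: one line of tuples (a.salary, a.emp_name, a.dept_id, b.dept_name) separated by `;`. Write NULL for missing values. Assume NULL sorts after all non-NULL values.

FULL OUTER JOIN keeps every row from both sides; unmatched rows get NULL for the other side's columns.
Matching on a.dept_id = b.dept_id. A NULL in a compared column never satisfies the condition.
- a row (dept_id=8): matches 2 b row(s) → 2 output row(s).
- a row (dept_id=7): no match → kept, b columns NULL.
- a row (dept_id=7): no match → kept, b columns NULL.
- a row (dept_id=7): no match → kept, b columns NULL.
- a row (dept_id=6): no match → kept, b columns NULL.
- a row (dept_id=8): matches 2 b row(s) → 2 output row(s).
- 5 b row(s) had no a match → kept, a columns NULL.

(65, Tom, 7, NULL); (75, Omar, 7, NULL); (75, Raj, 7, NULL); (75, Zane, 8, Eng); (75, Zane, 8, NULL); (80, Dave, 8, Eng); (80, Dave, 8, NULL); (80, Vik, 6, NULL); (NULL, NULL, NULL, Eng); (NULL, NULL, NULL, Eng); (NULL, NULL, NULL, Eng); (NULL, NULL, NULL, Legal); (NULL, NULL, NULL, Marketing)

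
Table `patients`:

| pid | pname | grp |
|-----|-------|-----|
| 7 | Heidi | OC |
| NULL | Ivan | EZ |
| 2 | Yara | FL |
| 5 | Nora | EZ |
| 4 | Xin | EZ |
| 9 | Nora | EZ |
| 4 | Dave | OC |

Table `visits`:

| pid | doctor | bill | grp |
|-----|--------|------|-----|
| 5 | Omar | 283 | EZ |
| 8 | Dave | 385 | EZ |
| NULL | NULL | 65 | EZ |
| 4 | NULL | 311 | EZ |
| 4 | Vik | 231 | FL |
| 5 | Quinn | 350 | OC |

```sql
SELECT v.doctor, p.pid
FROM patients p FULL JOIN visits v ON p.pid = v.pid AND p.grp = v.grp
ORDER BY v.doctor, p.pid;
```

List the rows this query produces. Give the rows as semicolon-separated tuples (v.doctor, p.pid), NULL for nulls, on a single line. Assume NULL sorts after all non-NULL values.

FULL OUTER JOIN keeps every row from both sides; unmatched rows get NULL for the other side's columns.
Matching on p.pid = v.pid AND p.grp = v.grp. A NULL in a compared column never satisfies the condition.
- p row (pid=7, grp=OC): no match → kept, v columns NULL.
- p row (pid=NULL, grp=EZ): no match → kept, v columns NULL.
- p row (pid=2, grp=FL): no match → kept, v columns NULL.
- p row (pid=5, grp=EZ): matches 1 v row(s) → 1 output row(s).
- p row (pid=4, grp=EZ): matches 1 v row(s) → 1 output row(s).
- p row (pid=9, grp=EZ): no match → kept, v columns NULL.
- p row (pid=4, grp=OC): no match → kept, v columns NULL.
- 4 row(s) from v found no p partner → padded with NULL.

(Dave, NULL); (Omar, 5); (Quinn, NULL); (Vik, NULL); (NULL, 2); (NULL, 4); (NULL, 4); (NULL, 7); (NULL, 9); (NULL, NULL); (NULL, NULL)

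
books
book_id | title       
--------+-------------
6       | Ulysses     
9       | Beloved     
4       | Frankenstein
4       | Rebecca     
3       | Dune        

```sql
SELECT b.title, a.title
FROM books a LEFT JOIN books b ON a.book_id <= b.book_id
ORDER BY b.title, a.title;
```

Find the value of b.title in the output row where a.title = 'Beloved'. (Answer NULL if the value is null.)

LEFT JOIN keeps every row from `books a`; unmatched rows get NULL for `books b`'s columns.
Matching on a.book_id <= b.book_id.
- a[0] book_id=6 → 2 match(es) in b → 2 row(s).
- a[1] book_id=9 → 1 match(es) in b → 1 row(s).
- a[2] book_id=4 → 4 match(es) in b → 4 row(s).
- a[3] book_id=4 → 4 match(es) in b → 4 row(s).
- a[4] book_id=3 → 5 match(es) in b → 5 row(s).

Beloved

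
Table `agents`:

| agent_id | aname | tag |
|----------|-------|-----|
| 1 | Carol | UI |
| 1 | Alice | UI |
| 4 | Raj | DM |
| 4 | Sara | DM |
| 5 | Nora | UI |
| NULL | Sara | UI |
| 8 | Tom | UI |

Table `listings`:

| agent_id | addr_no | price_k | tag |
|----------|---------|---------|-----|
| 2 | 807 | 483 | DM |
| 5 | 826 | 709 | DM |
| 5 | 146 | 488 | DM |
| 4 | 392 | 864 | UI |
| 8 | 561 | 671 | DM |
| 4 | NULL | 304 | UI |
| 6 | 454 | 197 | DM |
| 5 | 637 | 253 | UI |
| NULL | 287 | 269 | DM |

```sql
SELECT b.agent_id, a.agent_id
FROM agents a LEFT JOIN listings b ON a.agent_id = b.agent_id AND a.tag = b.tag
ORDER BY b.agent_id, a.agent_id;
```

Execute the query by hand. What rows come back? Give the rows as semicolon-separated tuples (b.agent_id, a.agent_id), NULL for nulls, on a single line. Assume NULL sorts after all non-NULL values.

(5, 5); (NULL, 1); (NULL, 1); (NULL, 4); (NULL, 4); (NULL, 8); (NULL, NULL)

LEFT JOIN keeps every row from `agents`; unmatched rows get NULL for `listings`'s columns.
Matching on a.agent_id = b.agent_id AND a.tag = b.tag. A NULL in a compared column never satisfies the condition.
- a[0] agent_id=1, tag=UI → no match; kept with NULLs on the b side.
- a[1] agent_id=1, tag=UI → no match; kept with NULLs on the b side.
- a[2] agent_id=4, tag=DM → no match; kept with NULLs on the b side.
- a[3] agent_id=4, tag=DM → no match; kept with NULLs on the b side.
- a[4] agent_id=5, tag=UI → 1 match(es) in b → 1 row(s).
- a[5] agent_id=NULL, tag=UI → no match; kept with NULLs on the b side.
- a[6] agent_id=8, tag=UI → no match; kept with NULLs on the b side.
After projecting and ordering:
b.agent_id | a.agent_id
5 | 5
NULL | 1
NULL | 1
NULL | 4
NULL | 4
NULL | 8
NULL | NULL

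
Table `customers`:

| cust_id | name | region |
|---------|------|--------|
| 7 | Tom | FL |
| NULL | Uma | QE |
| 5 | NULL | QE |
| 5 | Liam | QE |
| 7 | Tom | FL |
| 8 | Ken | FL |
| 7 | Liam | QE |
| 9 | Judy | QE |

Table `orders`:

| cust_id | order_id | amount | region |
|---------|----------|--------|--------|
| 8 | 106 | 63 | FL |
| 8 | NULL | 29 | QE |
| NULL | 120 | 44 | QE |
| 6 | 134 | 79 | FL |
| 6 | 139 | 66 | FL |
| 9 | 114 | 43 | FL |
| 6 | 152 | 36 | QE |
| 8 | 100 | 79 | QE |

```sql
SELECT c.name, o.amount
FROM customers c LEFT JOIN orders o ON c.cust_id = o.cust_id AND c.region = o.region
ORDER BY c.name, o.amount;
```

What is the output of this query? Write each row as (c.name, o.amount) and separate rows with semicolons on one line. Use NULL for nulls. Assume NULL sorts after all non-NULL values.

(Judy, NULL); (Ken, 63); (Liam, NULL); (Liam, NULL); (Tom, NULL); (Tom, NULL); (Uma, NULL); (NULL, NULL)

LEFT JOIN keeps every row from `customers`; unmatched rows get NULL for `orders`'s columns.
Matching on c.cust_id = o.cust_id AND c.region = o.region. A NULL in a compared column never satisfies the condition.
- c[0] cust_id=7, region=FL → no match; kept with NULLs on the o side.
- c[1] cust_id=NULL, region=QE → no match; kept with NULLs on the o side.
- c[2] cust_id=5, region=QE → no match; kept with NULLs on the o side.
- c[3] cust_id=5, region=QE → no match; kept with NULLs on the o side.
- c[4] cust_id=7, region=FL → no match; kept with NULLs on the o side.
- c[5] cust_id=8, region=FL → 1 match(es) in o → 1 row(s).
- c[6] cust_id=7, region=QE → no match; kept with NULLs on the o side.
- c[7] cust_id=9, region=QE → no match; kept with NULLs on the o side.
After projecting and ordering:
c.name | o.amount
Judy | NULL
Ken | 63
Liam | NULL
Liam | NULL
Tom | NULL
Tom | NULL
Uma | NULL
NULL | NULL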